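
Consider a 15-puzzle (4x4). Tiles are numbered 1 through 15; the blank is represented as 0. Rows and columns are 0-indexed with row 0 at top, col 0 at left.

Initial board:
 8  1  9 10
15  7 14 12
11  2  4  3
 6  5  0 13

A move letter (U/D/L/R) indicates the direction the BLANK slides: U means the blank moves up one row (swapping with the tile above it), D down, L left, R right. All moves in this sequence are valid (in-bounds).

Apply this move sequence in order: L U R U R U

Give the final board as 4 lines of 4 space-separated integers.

After move 1 (L):
 8  1  9 10
15  7 14 12
11  2  4  3
 6  0  5 13

After move 2 (U):
 8  1  9 10
15  7 14 12
11  0  4  3
 6  2  5 13

After move 3 (R):
 8  1  9 10
15  7 14 12
11  4  0  3
 6  2  5 13

After move 4 (U):
 8  1  9 10
15  7  0 12
11  4 14  3
 6  2  5 13

After move 5 (R):
 8  1  9 10
15  7 12  0
11  4 14  3
 6  2  5 13

After move 6 (U):
 8  1  9  0
15  7 12 10
11  4 14  3
 6  2  5 13

Answer:  8  1  9  0
15  7 12 10
11  4 14  3
 6  2  5 13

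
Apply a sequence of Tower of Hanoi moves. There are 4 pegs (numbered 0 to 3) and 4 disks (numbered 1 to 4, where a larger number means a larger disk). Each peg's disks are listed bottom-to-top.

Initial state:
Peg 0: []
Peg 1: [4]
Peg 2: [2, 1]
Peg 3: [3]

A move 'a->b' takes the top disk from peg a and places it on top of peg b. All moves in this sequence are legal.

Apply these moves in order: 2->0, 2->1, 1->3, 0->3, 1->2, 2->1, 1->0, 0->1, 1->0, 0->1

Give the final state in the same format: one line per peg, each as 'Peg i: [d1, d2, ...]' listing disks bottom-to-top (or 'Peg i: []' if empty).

Answer: Peg 0: []
Peg 1: [4]
Peg 2: []
Peg 3: [3, 2, 1]

Derivation:
After move 1 (2->0):
Peg 0: [1]
Peg 1: [4]
Peg 2: [2]
Peg 3: [3]

After move 2 (2->1):
Peg 0: [1]
Peg 1: [4, 2]
Peg 2: []
Peg 3: [3]

After move 3 (1->3):
Peg 0: [1]
Peg 1: [4]
Peg 2: []
Peg 3: [3, 2]

After move 4 (0->3):
Peg 0: []
Peg 1: [4]
Peg 2: []
Peg 3: [3, 2, 1]

After move 5 (1->2):
Peg 0: []
Peg 1: []
Peg 2: [4]
Peg 3: [3, 2, 1]

After move 6 (2->1):
Peg 0: []
Peg 1: [4]
Peg 2: []
Peg 3: [3, 2, 1]

After move 7 (1->0):
Peg 0: [4]
Peg 1: []
Peg 2: []
Peg 3: [3, 2, 1]

After move 8 (0->1):
Peg 0: []
Peg 1: [4]
Peg 2: []
Peg 3: [3, 2, 1]

After move 9 (1->0):
Peg 0: [4]
Peg 1: []
Peg 2: []
Peg 3: [3, 2, 1]

After move 10 (0->1):
Peg 0: []
Peg 1: [4]
Peg 2: []
Peg 3: [3, 2, 1]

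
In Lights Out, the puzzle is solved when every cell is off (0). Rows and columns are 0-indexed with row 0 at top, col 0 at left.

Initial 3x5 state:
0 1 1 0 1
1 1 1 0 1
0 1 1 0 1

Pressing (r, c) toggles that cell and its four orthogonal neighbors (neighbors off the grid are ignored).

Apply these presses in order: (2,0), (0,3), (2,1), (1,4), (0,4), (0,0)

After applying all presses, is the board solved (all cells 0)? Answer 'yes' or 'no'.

Answer: no

Derivation:
After press 1 at (2,0):
0 1 1 0 1
0 1 1 0 1
1 0 1 0 1

After press 2 at (0,3):
0 1 0 1 0
0 1 1 1 1
1 0 1 0 1

After press 3 at (2,1):
0 1 0 1 0
0 0 1 1 1
0 1 0 0 1

After press 4 at (1,4):
0 1 0 1 1
0 0 1 0 0
0 1 0 0 0

After press 5 at (0,4):
0 1 0 0 0
0 0 1 0 1
0 1 0 0 0

After press 6 at (0,0):
1 0 0 0 0
1 0 1 0 1
0 1 0 0 0

Lights still on: 5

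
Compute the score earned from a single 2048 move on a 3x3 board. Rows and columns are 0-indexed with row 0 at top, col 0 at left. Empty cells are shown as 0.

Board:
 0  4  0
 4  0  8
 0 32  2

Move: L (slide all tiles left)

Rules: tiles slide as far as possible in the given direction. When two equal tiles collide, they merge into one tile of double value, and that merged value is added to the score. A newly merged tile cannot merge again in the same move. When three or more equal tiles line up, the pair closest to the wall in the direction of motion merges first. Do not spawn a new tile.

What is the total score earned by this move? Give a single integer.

Answer: 0

Derivation:
Slide left:
row 0: [0, 4, 0] -> [4, 0, 0]  score +0 (running 0)
row 1: [4, 0, 8] -> [4, 8, 0]  score +0 (running 0)
row 2: [0, 32, 2] -> [32, 2, 0]  score +0 (running 0)
Board after move:
 4  0  0
 4  8  0
32  2  0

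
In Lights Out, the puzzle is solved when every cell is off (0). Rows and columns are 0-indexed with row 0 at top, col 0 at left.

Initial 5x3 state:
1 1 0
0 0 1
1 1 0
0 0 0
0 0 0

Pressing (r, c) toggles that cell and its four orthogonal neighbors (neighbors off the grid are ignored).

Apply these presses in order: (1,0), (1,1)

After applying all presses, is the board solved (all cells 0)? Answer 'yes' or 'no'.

After press 1 at (1,0):
0 1 0
1 1 1
0 1 0
0 0 0
0 0 0

After press 2 at (1,1):
0 0 0
0 0 0
0 0 0
0 0 0
0 0 0

Lights still on: 0

Answer: yes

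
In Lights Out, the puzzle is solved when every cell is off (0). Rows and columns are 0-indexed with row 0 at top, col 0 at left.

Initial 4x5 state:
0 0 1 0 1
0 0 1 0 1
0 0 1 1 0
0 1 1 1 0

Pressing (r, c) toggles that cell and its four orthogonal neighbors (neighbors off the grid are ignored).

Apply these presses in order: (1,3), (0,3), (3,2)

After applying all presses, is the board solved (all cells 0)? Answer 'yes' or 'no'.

After press 1 at (1,3):
0 0 1 1 1
0 0 0 1 0
0 0 1 0 0
0 1 1 1 0

After press 2 at (0,3):
0 0 0 0 0
0 0 0 0 0
0 0 1 0 0
0 1 1 1 0

After press 3 at (3,2):
0 0 0 0 0
0 0 0 0 0
0 0 0 0 0
0 0 0 0 0

Lights still on: 0

Answer: yes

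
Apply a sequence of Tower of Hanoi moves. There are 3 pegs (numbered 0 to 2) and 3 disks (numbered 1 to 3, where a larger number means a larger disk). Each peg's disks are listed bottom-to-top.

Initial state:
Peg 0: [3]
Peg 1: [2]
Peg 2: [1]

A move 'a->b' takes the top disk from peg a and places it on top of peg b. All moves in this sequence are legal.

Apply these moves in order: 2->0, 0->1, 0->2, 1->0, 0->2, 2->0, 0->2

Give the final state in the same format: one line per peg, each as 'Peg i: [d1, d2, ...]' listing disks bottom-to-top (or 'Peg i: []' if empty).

After move 1 (2->0):
Peg 0: [3, 1]
Peg 1: [2]
Peg 2: []

After move 2 (0->1):
Peg 0: [3]
Peg 1: [2, 1]
Peg 2: []

After move 3 (0->2):
Peg 0: []
Peg 1: [2, 1]
Peg 2: [3]

After move 4 (1->0):
Peg 0: [1]
Peg 1: [2]
Peg 2: [3]

After move 5 (0->2):
Peg 0: []
Peg 1: [2]
Peg 2: [3, 1]

After move 6 (2->0):
Peg 0: [1]
Peg 1: [2]
Peg 2: [3]

After move 7 (0->2):
Peg 0: []
Peg 1: [2]
Peg 2: [3, 1]

Answer: Peg 0: []
Peg 1: [2]
Peg 2: [3, 1]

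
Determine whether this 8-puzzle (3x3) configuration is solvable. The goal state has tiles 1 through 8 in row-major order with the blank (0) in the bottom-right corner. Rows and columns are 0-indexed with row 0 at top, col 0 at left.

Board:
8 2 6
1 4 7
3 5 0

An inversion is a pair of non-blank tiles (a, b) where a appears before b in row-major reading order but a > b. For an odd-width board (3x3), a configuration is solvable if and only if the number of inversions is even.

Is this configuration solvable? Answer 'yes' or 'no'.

Inversions (pairs i<j in row-major order where tile[i] > tile[j] > 0): 15
15 is odd, so the puzzle is not solvable.

Answer: no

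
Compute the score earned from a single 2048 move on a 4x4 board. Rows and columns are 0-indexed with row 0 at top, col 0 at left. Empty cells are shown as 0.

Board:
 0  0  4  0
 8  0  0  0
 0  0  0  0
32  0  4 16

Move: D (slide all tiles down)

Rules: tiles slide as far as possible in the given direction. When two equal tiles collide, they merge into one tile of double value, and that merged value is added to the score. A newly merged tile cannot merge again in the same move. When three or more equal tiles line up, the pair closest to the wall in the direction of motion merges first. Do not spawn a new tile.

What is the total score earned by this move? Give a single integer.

Slide down:
col 0: [0, 8, 0, 32] -> [0, 0, 8, 32]  score +0 (running 0)
col 1: [0, 0, 0, 0] -> [0, 0, 0, 0]  score +0 (running 0)
col 2: [4, 0, 0, 4] -> [0, 0, 0, 8]  score +8 (running 8)
col 3: [0, 0, 0, 16] -> [0, 0, 0, 16]  score +0 (running 8)
Board after move:
 0  0  0  0
 0  0  0  0
 8  0  0  0
32  0  8 16

Answer: 8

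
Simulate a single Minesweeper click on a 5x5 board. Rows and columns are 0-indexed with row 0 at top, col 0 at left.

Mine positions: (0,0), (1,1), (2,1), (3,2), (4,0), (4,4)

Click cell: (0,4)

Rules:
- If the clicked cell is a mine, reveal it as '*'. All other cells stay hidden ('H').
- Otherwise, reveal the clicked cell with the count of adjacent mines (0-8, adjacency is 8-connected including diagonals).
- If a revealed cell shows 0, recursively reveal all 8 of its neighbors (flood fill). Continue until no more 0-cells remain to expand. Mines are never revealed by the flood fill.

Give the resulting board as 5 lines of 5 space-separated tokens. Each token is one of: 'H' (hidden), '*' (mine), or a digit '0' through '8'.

H H 1 0 0
H H 2 0 0
H H 3 1 0
H H H 2 1
H H H H H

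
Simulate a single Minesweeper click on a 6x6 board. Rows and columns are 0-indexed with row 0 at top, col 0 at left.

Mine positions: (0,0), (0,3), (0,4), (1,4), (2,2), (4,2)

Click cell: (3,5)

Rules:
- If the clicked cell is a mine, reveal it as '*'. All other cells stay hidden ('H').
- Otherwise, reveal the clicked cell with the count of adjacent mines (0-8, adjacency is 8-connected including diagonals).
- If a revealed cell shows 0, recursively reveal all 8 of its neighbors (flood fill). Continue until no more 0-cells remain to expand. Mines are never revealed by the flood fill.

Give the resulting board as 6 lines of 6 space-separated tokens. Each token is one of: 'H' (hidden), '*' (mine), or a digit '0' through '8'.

H H H H H H
H H H H H H
H H H 2 1 1
H H H 2 0 0
H H H 1 0 0
H H H 1 0 0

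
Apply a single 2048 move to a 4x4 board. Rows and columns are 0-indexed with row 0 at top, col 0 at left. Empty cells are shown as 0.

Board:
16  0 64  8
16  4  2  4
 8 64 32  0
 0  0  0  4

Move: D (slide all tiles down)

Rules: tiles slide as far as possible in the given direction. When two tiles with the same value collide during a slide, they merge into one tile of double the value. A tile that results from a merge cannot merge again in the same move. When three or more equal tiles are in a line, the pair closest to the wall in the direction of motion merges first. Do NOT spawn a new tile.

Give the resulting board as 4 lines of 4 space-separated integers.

Slide down:
col 0: [16, 16, 8, 0] -> [0, 0, 32, 8]
col 1: [0, 4, 64, 0] -> [0, 0, 4, 64]
col 2: [64, 2, 32, 0] -> [0, 64, 2, 32]
col 3: [8, 4, 0, 4] -> [0, 0, 8, 8]

Answer:  0  0  0  0
 0  0 64  0
32  4  2  8
 8 64 32  8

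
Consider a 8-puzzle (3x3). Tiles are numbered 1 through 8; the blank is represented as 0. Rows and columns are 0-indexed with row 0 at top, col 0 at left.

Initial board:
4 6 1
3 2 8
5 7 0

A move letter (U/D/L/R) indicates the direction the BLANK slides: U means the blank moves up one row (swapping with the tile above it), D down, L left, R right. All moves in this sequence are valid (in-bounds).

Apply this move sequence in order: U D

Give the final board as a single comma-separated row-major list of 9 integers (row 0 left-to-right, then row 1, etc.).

After move 1 (U):
4 6 1
3 2 0
5 7 8

After move 2 (D):
4 6 1
3 2 8
5 7 0

Answer: 4, 6, 1, 3, 2, 8, 5, 7, 0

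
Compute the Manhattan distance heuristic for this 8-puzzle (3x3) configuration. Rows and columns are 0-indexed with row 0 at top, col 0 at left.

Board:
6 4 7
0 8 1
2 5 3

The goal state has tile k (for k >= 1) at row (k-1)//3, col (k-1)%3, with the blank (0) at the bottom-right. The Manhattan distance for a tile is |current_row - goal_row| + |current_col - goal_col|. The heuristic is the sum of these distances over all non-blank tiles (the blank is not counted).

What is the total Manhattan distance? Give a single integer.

Answer: 19

Derivation:
Tile 6: (0,0)->(1,2) = 3
Tile 4: (0,1)->(1,0) = 2
Tile 7: (0,2)->(2,0) = 4
Tile 8: (1,1)->(2,1) = 1
Tile 1: (1,2)->(0,0) = 3
Tile 2: (2,0)->(0,1) = 3
Tile 5: (2,1)->(1,1) = 1
Tile 3: (2,2)->(0,2) = 2
Sum: 3 + 2 + 4 + 1 + 3 + 3 + 1 + 2 = 19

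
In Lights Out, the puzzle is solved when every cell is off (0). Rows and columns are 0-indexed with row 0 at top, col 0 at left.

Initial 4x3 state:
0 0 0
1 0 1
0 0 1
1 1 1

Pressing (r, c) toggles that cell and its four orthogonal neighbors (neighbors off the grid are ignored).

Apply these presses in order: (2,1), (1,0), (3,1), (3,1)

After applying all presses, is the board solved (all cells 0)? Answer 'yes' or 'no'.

Answer: no

Derivation:
After press 1 at (2,1):
0 0 0
1 1 1
1 1 0
1 0 1

After press 2 at (1,0):
1 0 0
0 0 1
0 1 0
1 0 1

After press 3 at (3,1):
1 0 0
0 0 1
0 0 0
0 1 0

After press 4 at (3,1):
1 0 0
0 0 1
0 1 0
1 0 1

Lights still on: 5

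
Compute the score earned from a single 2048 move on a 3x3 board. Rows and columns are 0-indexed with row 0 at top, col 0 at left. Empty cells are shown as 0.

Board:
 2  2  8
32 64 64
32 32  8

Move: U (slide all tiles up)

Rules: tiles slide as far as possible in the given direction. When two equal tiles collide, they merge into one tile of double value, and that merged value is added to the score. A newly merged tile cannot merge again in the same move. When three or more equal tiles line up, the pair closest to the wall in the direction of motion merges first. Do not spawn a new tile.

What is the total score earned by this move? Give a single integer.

Answer: 64

Derivation:
Slide up:
col 0: [2, 32, 32] -> [2, 64, 0]  score +64 (running 64)
col 1: [2, 64, 32] -> [2, 64, 32]  score +0 (running 64)
col 2: [8, 64, 8] -> [8, 64, 8]  score +0 (running 64)
Board after move:
 2  2  8
64 64 64
 0 32  8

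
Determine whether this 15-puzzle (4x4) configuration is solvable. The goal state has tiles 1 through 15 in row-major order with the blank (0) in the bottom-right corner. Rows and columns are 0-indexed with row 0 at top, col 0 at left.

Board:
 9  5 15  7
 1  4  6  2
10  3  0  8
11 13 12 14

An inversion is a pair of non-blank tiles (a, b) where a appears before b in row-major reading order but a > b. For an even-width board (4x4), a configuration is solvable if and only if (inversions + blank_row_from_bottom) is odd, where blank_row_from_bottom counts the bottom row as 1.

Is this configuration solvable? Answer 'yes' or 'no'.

Inversions: 36
Blank is in row 2 (0-indexed from top), which is row 2 counting from the bottom (bottom = 1).
36 + 2 = 38, which is even, so the puzzle is not solvable.

Answer: no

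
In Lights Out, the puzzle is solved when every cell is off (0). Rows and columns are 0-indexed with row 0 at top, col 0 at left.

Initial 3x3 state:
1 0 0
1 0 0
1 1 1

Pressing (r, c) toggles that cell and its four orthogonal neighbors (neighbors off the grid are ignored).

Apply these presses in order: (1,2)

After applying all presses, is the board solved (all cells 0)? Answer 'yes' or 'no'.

After press 1 at (1,2):
1 0 1
1 1 1
1 1 0

Lights still on: 7

Answer: no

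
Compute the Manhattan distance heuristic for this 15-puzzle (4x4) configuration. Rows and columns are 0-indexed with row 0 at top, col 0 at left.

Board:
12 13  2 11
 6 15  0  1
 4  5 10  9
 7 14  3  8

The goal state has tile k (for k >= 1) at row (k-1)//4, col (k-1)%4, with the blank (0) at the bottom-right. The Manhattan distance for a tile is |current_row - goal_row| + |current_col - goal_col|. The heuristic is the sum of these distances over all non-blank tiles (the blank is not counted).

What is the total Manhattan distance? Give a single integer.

Tile 12: at (0,0), goal (2,3), distance |0-2|+|0-3| = 5
Tile 13: at (0,1), goal (3,0), distance |0-3|+|1-0| = 4
Tile 2: at (0,2), goal (0,1), distance |0-0|+|2-1| = 1
Tile 11: at (0,3), goal (2,2), distance |0-2|+|3-2| = 3
Tile 6: at (1,0), goal (1,1), distance |1-1|+|0-1| = 1
Tile 15: at (1,1), goal (3,2), distance |1-3|+|1-2| = 3
Tile 1: at (1,3), goal (0,0), distance |1-0|+|3-0| = 4
Tile 4: at (2,0), goal (0,3), distance |2-0|+|0-3| = 5
Tile 5: at (2,1), goal (1,0), distance |2-1|+|1-0| = 2
Tile 10: at (2,2), goal (2,1), distance |2-2|+|2-1| = 1
Tile 9: at (2,3), goal (2,0), distance |2-2|+|3-0| = 3
Tile 7: at (3,0), goal (1,2), distance |3-1|+|0-2| = 4
Tile 14: at (3,1), goal (3,1), distance |3-3|+|1-1| = 0
Tile 3: at (3,2), goal (0,2), distance |3-0|+|2-2| = 3
Tile 8: at (3,3), goal (1,3), distance |3-1|+|3-3| = 2
Sum: 5 + 4 + 1 + 3 + 1 + 3 + 4 + 5 + 2 + 1 + 3 + 4 + 0 + 3 + 2 = 41

Answer: 41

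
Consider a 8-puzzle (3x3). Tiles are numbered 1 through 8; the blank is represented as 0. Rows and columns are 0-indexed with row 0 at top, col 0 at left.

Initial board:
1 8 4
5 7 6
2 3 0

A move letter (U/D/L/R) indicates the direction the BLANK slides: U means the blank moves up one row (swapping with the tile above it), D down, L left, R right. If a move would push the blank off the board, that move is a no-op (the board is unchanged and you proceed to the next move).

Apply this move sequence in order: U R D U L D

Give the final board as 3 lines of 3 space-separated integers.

After move 1 (U):
1 8 4
5 7 0
2 3 6

After move 2 (R):
1 8 4
5 7 0
2 3 6

After move 3 (D):
1 8 4
5 7 6
2 3 0

After move 4 (U):
1 8 4
5 7 0
2 3 6

After move 5 (L):
1 8 4
5 0 7
2 3 6

After move 6 (D):
1 8 4
5 3 7
2 0 6

Answer: 1 8 4
5 3 7
2 0 6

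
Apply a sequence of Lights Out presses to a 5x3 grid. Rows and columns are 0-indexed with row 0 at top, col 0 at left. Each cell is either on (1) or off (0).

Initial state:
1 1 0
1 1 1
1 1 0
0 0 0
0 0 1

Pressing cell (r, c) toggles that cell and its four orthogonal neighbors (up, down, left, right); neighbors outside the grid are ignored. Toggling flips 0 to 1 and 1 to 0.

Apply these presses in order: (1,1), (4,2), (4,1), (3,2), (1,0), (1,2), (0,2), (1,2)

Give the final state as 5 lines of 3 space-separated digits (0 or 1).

Answer: 0 1 1
1 1 1
0 0 1
0 0 0
1 0 0

Derivation:
After press 1 at (1,1):
1 0 0
0 0 0
1 0 0
0 0 0
0 0 1

After press 2 at (4,2):
1 0 0
0 0 0
1 0 0
0 0 1
0 1 0

After press 3 at (4,1):
1 0 0
0 0 0
1 0 0
0 1 1
1 0 1

After press 4 at (3,2):
1 0 0
0 0 0
1 0 1
0 0 0
1 0 0

After press 5 at (1,0):
0 0 0
1 1 0
0 0 1
0 0 0
1 0 0

After press 6 at (1,2):
0 0 1
1 0 1
0 0 0
0 0 0
1 0 0

After press 7 at (0,2):
0 1 0
1 0 0
0 0 0
0 0 0
1 0 0

After press 8 at (1,2):
0 1 1
1 1 1
0 0 1
0 0 0
1 0 0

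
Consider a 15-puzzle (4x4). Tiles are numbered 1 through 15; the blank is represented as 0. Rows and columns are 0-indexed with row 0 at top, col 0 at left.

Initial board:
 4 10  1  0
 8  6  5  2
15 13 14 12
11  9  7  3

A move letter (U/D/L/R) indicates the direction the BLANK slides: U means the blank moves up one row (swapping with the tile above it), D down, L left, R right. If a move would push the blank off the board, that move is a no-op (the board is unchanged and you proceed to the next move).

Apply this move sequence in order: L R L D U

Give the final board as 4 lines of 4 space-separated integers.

After move 1 (L):
 4 10  0  1
 8  6  5  2
15 13 14 12
11  9  7  3

After move 2 (R):
 4 10  1  0
 8  6  5  2
15 13 14 12
11  9  7  3

After move 3 (L):
 4 10  0  1
 8  6  5  2
15 13 14 12
11  9  7  3

After move 4 (D):
 4 10  5  1
 8  6  0  2
15 13 14 12
11  9  7  3

After move 5 (U):
 4 10  0  1
 8  6  5  2
15 13 14 12
11  9  7  3

Answer:  4 10  0  1
 8  6  5  2
15 13 14 12
11  9  7  3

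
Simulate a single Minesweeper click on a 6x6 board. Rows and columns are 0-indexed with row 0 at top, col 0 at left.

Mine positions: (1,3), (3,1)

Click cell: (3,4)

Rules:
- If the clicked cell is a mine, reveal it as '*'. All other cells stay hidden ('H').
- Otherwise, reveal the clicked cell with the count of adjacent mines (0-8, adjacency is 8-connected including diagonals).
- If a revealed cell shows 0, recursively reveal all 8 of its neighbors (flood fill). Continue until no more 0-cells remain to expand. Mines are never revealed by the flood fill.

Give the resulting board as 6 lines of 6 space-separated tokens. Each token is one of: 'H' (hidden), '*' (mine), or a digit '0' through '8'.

H H H H 1 0
H H H H 1 0
H H 2 1 1 0
H H 1 0 0 0
1 1 1 0 0 0
0 0 0 0 0 0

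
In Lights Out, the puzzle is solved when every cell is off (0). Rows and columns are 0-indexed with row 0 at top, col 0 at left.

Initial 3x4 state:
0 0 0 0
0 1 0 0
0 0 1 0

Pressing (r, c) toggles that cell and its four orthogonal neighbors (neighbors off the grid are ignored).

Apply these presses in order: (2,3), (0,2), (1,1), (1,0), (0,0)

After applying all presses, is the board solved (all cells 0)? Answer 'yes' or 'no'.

After press 1 at (2,3):
0 0 0 0
0 1 0 1
0 0 0 1

After press 2 at (0,2):
0 1 1 1
0 1 1 1
0 0 0 1

After press 3 at (1,1):
0 0 1 1
1 0 0 1
0 1 0 1

After press 4 at (1,0):
1 0 1 1
0 1 0 1
1 1 0 1

After press 5 at (0,0):
0 1 1 1
1 1 0 1
1 1 0 1

Lights still on: 9

Answer: no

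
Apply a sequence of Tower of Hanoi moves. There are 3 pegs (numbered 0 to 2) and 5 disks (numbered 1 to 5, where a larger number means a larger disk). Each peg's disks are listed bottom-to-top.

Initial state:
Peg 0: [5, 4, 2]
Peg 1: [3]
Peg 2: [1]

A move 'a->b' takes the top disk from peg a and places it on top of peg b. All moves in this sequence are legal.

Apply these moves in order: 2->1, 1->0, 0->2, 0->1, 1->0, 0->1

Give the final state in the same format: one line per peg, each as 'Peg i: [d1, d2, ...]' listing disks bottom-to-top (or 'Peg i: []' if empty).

Answer: Peg 0: [5, 4]
Peg 1: [3, 2]
Peg 2: [1]

Derivation:
After move 1 (2->1):
Peg 0: [5, 4, 2]
Peg 1: [3, 1]
Peg 2: []

After move 2 (1->0):
Peg 0: [5, 4, 2, 1]
Peg 1: [3]
Peg 2: []

After move 3 (0->2):
Peg 0: [5, 4, 2]
Peg 1: [3]
Peg 2: [1]

After move 4 (0->1):
Peg 0: [5, 4]
Peg 1: [3, 2]
Peg 2: [1]

After move 5 (1->0):
Peg 0: [5, 4, 2]
Peg 1: [3]
Peg 2: [1]

After move 6 (0->1):
Peg 0: [5, 4]
Peg 1: [3, 2]
Peg 2: [1]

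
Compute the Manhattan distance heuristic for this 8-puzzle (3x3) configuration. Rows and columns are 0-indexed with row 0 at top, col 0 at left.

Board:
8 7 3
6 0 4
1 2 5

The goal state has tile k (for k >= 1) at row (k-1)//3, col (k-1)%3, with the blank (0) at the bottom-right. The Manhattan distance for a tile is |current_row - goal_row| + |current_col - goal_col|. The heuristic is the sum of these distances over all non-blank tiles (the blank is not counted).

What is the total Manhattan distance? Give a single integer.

Tile 8: at (0,0), goal (2,1), distance |0-2|+|0-1| = 3
Tile 7: at (0,1), goal (2,0), distance |0-2|+|1-0| = 3
Tile 3: at (0,2), goal (0,2), distance |0-0|+|2-2| = 0
Tile 6: at (1,0), goal (1,2), distance |1-1|+|0-2| = 2
Tile 4: at (1,2), goal (1,0), distance |1-1|+|2-0| = 2
Tile 1: at (2,0), goal (0,0), distance |2-0|+|0-0| = 2
Tile 2: at (2,1), goal (0,1), distance |2-0|+|1-1| = 2
Tile 5: at (2,2), goal (1,1), distance |2-1|+|2-1| = 2
Sum: 3 + 3 + 0 + 2 + 2 + 2 + 2 + 2 = 16

Answer: 16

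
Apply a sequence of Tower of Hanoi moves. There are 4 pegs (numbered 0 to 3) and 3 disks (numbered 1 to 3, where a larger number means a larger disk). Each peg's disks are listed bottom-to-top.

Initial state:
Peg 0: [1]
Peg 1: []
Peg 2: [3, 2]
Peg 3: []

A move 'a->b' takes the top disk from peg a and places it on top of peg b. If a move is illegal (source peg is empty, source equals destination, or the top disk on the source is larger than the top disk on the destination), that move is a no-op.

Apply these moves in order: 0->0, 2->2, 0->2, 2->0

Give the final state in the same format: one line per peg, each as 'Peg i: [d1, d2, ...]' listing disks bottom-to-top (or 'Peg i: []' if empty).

Answer: Peg 0: [1]
Peg 1: []
Peg 2: [3, 2]
Peg 3: []

Derivation:
After move 1 (0->0):
Peg 0: [1]
Peg 1: []
Peg 2: [3, 2]
Peg 3: []

After move 2 (2->2):
Peg 0: [1]
Peg 1: []
Peg 2: [3, 2]
Peg 3: []

After move 3 (0->2):
Peg 0: []
Peg 1: []
Peg 2: [3, 2, 1]
Peg 3: []

After move 4 (2->0):
Peg 0: [1]
Peg 1: []
Peg 2: [3, 2]
Peg 3: []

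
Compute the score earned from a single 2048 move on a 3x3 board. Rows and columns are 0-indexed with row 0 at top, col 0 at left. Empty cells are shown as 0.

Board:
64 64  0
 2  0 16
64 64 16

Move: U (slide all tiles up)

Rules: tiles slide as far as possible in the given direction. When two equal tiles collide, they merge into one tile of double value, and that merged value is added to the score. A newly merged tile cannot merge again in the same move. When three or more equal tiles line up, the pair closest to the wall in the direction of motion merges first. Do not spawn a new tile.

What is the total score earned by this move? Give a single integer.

Answer: 160

Derivation:
Slide up:
col 0: [64, 2, 64] -> [64, 2, 64]  score +0 (running 0)
col 1: [64, 0, 64] -> [128, 0, 0]  score +128 (running 128)
col 2: [0, 16, 16] -> [32, 0, 0]  score +32 (running 160)
Board after move:
 64 128  32
  2   0   0
 64   0   0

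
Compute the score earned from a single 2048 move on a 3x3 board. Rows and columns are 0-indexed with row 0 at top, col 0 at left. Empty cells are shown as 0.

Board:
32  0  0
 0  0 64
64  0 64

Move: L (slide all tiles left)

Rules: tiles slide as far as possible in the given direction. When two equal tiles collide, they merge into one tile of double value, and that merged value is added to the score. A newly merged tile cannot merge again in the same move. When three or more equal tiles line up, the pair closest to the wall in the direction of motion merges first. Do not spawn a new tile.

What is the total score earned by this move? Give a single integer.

Answer: 128

Derivation:
Slide left:
row 0: [32, 0, 0] -> [32, 0, 0]  score +0 (running 0)
row 1: [0, 0, 64] -> [64, 0, 0]  score +0 (running 0)
row 2: [64, 0, 64] -> [128, 0, 0]  score +128 (running 128)
Board after move:
 32   0   0
 64   0   0
128   0   0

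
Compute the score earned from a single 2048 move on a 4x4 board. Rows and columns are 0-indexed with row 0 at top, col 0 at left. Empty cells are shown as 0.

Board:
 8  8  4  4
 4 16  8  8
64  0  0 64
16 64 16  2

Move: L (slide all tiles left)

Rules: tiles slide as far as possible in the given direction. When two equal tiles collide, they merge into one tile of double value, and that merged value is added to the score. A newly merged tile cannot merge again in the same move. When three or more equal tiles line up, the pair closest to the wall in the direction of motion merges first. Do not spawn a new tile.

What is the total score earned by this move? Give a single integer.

Slide left:
row 0: [8, 8, 4, 4] -> [16, 8, 0, 0]  score +24 (running 24)
row 1: [4, 16, 8, 8] -> [4, 16, 16, 0]  score +16 (running 40)
row 2: [64, 0, 0, 64] -> [128, 0, 0, 0]  score +128 (running 168)
row 3: [16, 64, 16, 2] -> [16, 64, 16, 2]  score +0 (running 168)
Board after move:
 16   8   0   0
  4  16  16   0
128   0   0   0
 16  64  16   2

Answer: 168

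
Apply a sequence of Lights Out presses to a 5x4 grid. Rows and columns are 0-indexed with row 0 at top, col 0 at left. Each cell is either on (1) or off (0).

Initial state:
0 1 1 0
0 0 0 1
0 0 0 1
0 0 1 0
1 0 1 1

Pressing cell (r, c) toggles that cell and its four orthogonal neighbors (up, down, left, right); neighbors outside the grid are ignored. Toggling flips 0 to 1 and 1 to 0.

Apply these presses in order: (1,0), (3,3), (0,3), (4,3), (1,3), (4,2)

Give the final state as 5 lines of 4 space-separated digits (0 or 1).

Answer: 1 1 0 0
1 1 1 1
1 0 0 1
0 0 1 0
1 1 1 0

Derivation:
After press 1 at (1,0):
1 1 1 0
1 1 0 1
1 0 0 1
0 0 1 0
1 0 1 1

After press 2 at (3,3):
1 1 1 0
1 1 0 1
1 0 0 0
0 0 0 1
1 0 1 0

After press 3 at (0,3):
1 1 0 1
1 1 0 0
1 0 0 0
0 0 0 1
1 0 1 0

After press 4 at (4,3):
1 1 0 1
1 1 0 0
1 0 0 0
0 0 0 0
1 0 0 1

After press 5 at (1,3):
1 1 0 0
1 1 1 1
1 0 0 1
0 0 0 0
1 0 0 1

After press 6 at (4,2):
1 1 0 0
1 1 1 1
1 0 0 1
0 0 1 0
1 1 1 0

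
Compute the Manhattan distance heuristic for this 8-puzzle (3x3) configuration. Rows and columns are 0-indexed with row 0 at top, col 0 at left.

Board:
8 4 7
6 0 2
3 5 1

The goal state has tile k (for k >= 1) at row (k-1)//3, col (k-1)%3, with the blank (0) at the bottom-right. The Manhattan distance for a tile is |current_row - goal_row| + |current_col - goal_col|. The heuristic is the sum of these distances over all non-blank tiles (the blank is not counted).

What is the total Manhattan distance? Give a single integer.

Tile 8: (0,0)->(2,1) = 3
Tile 4: (0,1)->(1,0) = 2
Tile 7: (0,2)->(2,0) = 4
Tile 6: (1,0)->(1,2) = 2
Tile 2: (1,2)->(0,1) = 2
Tile 3: (2,0)->(0,2) = 4
Tile 5: (2,1)->(1,1) = 1
Tile 1: (2,2)->(0,0) = 4
Sum: 3 + 2 + 4 + 2 + 2 + 4 + 1 + 4 = 22

Answer: 22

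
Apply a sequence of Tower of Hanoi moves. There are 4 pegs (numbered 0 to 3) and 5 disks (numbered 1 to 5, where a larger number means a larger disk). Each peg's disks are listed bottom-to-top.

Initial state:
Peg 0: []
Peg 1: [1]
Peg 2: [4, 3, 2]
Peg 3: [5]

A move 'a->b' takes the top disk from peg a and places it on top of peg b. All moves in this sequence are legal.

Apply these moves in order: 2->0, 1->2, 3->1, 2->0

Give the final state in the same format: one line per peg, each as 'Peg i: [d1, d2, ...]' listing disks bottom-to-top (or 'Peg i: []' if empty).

Answer: Peg 0: [2, 1]
Peg 1: [5]
Peg 2: [4, 3]
Peg 3: []

Derivation:
After move 1 (2->0):
Peg 0: [2]
Peg 1: [1]
Peg 2: [4, 3]
Peg 3: [5]

After move 2 (1->2):
Peg 0: [2]
Peg 1: []
Peg 2: [4, 3, 1]
Peg 3: [5]

After move 3 (3->1):
Peg 0: [2]
Peg 1: [5]
Peg 2: [4, 3, 1]
Peg 3: []

After move 4 (2->0):
Peg 0: [2, 1]
Peg 1: [5]
Peg 2: [4, 3]
Peg 3: []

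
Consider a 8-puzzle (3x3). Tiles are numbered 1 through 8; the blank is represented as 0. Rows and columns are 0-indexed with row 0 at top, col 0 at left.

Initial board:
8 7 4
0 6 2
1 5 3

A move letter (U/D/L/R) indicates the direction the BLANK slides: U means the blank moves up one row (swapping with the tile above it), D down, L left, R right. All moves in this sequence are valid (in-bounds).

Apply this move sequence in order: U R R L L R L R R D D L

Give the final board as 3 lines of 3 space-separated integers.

Answer: 7 4 2
8 6 3
1 0 5

Derivation:
After move 1 (U):
0 7 4
8 6 2
1 5 3

After move 2 (R):
7 0 4
8 6 2
1 5 3

After move 3 (R):
7 4 0
8 6 2
1 5 3

After move 4 (L):
7 0 4
8 6 2
1 5 3

After move 5 (L):
0 7 4
8 6 2
1 5 3

After move 6 (R):
7 0 4
8 6 2
1 5 3

After move 7 (L):
0 7 4
8 6 2
1 5 3

After move 8 (R):
7 0 4
8 6 2
1 5 3

After move 9 (R):
7 4 0
8 6 2
1 5 3

After move 10 (D):
7 4 2
8 6 0
1 5 3

After move 11 (D):
7 4 2
8 6 3
1 5 0

After move 12 (L):
7 4 2
8 6 3
1 0 5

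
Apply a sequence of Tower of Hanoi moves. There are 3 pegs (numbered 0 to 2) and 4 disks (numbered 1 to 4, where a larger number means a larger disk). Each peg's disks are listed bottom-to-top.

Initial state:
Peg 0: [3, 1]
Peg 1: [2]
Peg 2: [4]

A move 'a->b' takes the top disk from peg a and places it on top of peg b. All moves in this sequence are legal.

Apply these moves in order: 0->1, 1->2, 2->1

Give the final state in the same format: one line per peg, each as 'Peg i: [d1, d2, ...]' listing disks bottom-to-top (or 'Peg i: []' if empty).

Answer: Peg 0: [3]
Peg 1: [2, 1]
Peg 2: [4]

Derivation:
After move 1 (0->1):
Peg 0: [3]
Peg 1: [2, 1]
Peg 2: [4]

After move 2 (1->2):
Peg 0: [3]
Peg 1: [2]
Peg 2: [4, 1]

After move 3 (2->1):
Peg 0: [3]
Peg 1: [2, 1]
Peg 2: [4]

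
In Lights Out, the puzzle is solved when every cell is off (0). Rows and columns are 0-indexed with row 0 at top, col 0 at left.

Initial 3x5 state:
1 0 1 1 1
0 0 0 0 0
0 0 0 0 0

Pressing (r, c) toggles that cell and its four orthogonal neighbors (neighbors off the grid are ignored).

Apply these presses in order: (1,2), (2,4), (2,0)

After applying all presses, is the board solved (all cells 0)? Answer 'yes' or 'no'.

After press 1 at (1,2):
1 0 0 1 1
0 1 1 1 0
0 0 1 0 0

After press 2 at (2,4):
1 0 0 1 1
0 1 1 1 1
0 0 1 1 1

After press 3 at (2,0):
1 0 0 1 1
1 1 1 1 1
1 1 1 1 1

Lights still on: 13

Answer: no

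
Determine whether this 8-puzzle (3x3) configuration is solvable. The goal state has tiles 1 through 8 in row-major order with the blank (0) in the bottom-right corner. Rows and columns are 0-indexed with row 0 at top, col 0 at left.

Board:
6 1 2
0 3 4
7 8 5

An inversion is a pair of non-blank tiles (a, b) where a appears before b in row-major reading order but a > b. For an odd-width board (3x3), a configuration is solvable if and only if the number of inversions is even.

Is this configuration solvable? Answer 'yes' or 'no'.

Inversions (pairs i<j in row-major order where tile[i] > tile[j] > 0): 7
7 is odd, so the puzzle is not solvable.

Answer: no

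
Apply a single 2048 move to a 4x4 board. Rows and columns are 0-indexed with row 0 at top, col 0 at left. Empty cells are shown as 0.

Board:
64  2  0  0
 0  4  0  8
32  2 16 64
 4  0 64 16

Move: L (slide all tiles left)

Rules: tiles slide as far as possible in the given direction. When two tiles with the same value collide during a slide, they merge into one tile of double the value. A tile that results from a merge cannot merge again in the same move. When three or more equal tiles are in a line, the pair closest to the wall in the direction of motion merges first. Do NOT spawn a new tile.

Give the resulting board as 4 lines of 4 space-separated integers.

Answer: 64  2  0  0
 4  8  0  0
32  2 16 64
 4 64 16  0

Derivation:
Slide left:
row 0: [64, 2, 0, 0] -> [64, 2, 0, 0]
row 1: [0, 4, 0, 8] -> [4, 8, 0, 0]
row 2: [32, 2, 16, 64] -> [32, 2, 16, 64]
row 3: [4, 0, 64, 16] -> [4, 64, 16, 0]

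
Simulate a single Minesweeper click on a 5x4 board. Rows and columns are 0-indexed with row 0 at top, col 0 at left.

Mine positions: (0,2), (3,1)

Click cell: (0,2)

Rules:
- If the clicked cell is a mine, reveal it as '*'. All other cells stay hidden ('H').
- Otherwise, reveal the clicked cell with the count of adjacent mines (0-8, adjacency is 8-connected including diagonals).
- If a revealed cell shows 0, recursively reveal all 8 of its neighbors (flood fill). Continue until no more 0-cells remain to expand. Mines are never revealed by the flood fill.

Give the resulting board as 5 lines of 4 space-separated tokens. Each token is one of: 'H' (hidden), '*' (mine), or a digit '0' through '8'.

H H * H
H H H H
H H H H
H H H H
H H H H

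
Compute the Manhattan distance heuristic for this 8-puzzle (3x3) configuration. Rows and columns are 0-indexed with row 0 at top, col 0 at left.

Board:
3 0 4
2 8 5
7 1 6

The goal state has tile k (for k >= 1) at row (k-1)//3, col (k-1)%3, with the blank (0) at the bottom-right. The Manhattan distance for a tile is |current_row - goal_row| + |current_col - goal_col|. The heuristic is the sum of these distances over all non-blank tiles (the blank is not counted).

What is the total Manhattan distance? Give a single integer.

Answer: 13

Derivation:
Tile 3: at (0,0), goal (0,2), distance |0-0|+|0-2| = 2
Tile 4: at (0,2), goal (1,0), distance |0-1|+|2-0| = 3
Tile 2: at (1,0), goal (0,1), distance |1-0|+|0-1| = 2
Tile 8: at (1,1), goal (2,1), distance |1-2|+|1-1| = 1
Tile 5: at (1,2), goal (1,1), distance |1-1|+|2-1| = 1
Tile 7: at (2,0), goal (2,0), distance |2-2|+|0-0| = 0
Tile 1: at (2,1), goal (0,0), distance |2-0|+|1-0| = 3
Tile 6: at (2,2), goal (1,2), distance |2-1|+|2-2| = 1
Sum: 2 + 3 + 2 + 1 + 1 + 0 + 3 + 1 = 13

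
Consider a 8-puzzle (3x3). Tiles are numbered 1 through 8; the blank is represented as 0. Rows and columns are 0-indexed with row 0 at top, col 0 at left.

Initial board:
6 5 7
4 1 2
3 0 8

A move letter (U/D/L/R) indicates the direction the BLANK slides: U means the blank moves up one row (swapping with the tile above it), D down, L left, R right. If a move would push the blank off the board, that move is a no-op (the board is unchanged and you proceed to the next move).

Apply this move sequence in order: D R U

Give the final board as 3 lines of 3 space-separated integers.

Answer: 6 5 7
4 1 0
3 8 2

Derivation:
After move 1 (D):
6 5 7
4 1 2
3 0 8

After move 2 (R):
6 5 7
4 1 2
3 8 0

After move 3 (U):
6 5 7
4 1 0
3 8 2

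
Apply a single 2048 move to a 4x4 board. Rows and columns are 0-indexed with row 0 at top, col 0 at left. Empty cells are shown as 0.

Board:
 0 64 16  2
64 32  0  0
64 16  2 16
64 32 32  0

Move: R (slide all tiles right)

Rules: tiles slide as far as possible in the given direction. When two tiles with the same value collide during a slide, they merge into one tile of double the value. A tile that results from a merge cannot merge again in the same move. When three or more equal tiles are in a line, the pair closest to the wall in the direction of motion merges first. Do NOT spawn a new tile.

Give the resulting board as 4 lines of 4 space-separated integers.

Answer:  0 64 16  2
 0  0 64 32
64 16  2 16
 0  0 64 64

Derivation:
Slide right:
row 0: [0, 64, 16, 2] -> [0, 64, 16, 2]
row 1: [64, 32, 0, 0] -> [0, 0, 64, 32]
row 2: [64, 16, 2, 16] -> [64, 16, 2, 16]
row 3: [64, 32, 32, 0] -> [0, 0, 64, 64]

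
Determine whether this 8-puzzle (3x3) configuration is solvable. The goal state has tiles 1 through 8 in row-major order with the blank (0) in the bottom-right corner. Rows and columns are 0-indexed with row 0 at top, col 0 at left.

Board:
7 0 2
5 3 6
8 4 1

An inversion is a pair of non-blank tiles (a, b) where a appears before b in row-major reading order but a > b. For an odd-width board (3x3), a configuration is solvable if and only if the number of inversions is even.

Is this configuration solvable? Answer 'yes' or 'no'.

Inversions (pairs i<j in row-major order where tile[i] > tile[j] > 0): 16
16 is even, so the puzzle is solvable.

Answer: yes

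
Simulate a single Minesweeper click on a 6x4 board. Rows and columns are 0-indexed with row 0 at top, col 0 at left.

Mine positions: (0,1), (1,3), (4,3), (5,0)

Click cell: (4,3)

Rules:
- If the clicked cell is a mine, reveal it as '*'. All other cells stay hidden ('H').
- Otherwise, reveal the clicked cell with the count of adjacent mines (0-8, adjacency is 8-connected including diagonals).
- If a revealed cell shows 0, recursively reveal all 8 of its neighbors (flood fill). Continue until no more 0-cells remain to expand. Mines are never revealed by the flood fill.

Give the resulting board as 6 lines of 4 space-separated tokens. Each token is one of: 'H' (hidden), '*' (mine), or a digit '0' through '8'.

H H H H
H H H H
H H H H
H H H H
H H H *
H H H H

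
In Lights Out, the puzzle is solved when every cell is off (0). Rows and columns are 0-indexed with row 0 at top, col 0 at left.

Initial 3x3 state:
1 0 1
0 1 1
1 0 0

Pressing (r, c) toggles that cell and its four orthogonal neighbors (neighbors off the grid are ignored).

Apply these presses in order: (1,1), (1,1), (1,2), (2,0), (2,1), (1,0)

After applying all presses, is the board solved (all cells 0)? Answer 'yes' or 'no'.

After press 1 at (1,1):
1 1 1
1 0 0
1 1 0

After press 2 at (1,1):
1 0 1
0 1 1
1 0 0

After press 3 at (1,2):
1 0 0
0 0 0
1 0 1

After press 4 at (2,0):
1 0 0
1 0 0
0 1 1

After press 5 at (2,1):
1 0 0
1 1 0
1 0 0

After press 6 at (1,0):
0 0 0
0 0 0
0 0 0

Lights still on: 0

Answer: yes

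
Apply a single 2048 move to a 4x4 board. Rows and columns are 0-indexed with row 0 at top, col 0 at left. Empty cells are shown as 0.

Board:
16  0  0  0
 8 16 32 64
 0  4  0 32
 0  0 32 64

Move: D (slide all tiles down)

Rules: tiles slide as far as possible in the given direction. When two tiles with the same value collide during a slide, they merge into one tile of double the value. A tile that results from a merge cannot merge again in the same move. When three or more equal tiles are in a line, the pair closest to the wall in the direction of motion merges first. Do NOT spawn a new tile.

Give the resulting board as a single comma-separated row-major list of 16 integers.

Slide down:
col 0: [16, 8, 0, 0] -> [0, 0, 16, 8]
col 1: [0, 16, 4, 0] -> [0, 0, 16, 4]
col 2: [0, 32, 0, 32] -> [0, 0, 0, 64]
col 3: [0, 64, 32, 64] -> [0, 64, 32, 64]

Answer: 0, 0, 0, 0, 0, 0, 0, 64, 16, 16, 0, 32, 8, 4, 64, 64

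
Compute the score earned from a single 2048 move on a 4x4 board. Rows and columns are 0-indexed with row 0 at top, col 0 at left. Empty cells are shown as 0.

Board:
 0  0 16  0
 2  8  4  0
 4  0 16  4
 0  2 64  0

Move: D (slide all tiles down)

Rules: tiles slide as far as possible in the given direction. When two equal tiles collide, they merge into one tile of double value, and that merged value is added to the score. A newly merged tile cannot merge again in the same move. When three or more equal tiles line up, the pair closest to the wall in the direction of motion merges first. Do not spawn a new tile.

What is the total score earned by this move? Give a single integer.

Slide down:
col 0: [0, 2, 4, 0] -> [0, 0, 2, 4]  score +0 (running 0)
col 1: [0, 8, 0, 2] -> [0, 0, 8, 2]  score +0 (running 0)
col 2: [16, 4, 16, 64] -> [16, 4, 16, 64]  score +0 (running 0)
col 3: [0, 0, 4, 0] -> [0, 0, 0, 4]  score +0 (running 0)
Board after move:
 0  0 16  0
 0  0  4  0
 2  8 16  0
 4  2 64  4

Answer: 0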